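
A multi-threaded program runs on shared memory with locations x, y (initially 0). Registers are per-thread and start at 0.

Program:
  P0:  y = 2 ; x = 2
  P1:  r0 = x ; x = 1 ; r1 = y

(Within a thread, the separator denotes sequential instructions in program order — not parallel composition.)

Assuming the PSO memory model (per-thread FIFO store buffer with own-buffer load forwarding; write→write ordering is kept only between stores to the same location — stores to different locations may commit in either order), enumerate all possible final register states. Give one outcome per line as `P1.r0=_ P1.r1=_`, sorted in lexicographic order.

outcome vector order: (P1.r0,P1.r1)
|PSO outcomes| = 4

P1.r0=0 P1.r1=0
P1.r0=0 P1.r1=2
P1.r0=2 P1.r1=0
P1.r0=2 P1.r1=2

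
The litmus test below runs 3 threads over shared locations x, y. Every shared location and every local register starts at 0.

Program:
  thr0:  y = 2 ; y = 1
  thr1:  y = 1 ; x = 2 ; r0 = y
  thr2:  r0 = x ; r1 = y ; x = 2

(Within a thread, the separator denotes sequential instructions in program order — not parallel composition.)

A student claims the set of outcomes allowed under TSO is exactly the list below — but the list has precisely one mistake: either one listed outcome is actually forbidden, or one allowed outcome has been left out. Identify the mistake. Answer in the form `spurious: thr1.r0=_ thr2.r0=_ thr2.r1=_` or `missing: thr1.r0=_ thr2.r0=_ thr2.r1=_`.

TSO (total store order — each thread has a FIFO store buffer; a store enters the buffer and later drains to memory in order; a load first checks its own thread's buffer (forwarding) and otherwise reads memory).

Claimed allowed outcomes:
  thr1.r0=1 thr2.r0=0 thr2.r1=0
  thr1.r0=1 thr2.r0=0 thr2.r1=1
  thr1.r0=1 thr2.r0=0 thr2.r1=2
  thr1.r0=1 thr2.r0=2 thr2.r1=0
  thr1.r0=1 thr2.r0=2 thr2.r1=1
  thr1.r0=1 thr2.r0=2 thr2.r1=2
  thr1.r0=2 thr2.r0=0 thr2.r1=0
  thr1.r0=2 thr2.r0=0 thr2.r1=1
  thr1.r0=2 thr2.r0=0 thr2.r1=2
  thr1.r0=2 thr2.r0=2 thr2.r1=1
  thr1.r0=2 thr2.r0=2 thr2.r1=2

outcome vector order: (thr1.r0,thr2.r0,thr2.r1)
TSO: 10 outcomes — {1/0/0, 1/0/1, 1/0/2, 1/2/1, 1/2/2, 2/0/0, 2/0/1, 2/0/2, 2/2/1, 2/2/2}
claimed∖TSO = {1/2/0}

spurious: thr1.r0=1 thr2.r0=2 thr2.r1=0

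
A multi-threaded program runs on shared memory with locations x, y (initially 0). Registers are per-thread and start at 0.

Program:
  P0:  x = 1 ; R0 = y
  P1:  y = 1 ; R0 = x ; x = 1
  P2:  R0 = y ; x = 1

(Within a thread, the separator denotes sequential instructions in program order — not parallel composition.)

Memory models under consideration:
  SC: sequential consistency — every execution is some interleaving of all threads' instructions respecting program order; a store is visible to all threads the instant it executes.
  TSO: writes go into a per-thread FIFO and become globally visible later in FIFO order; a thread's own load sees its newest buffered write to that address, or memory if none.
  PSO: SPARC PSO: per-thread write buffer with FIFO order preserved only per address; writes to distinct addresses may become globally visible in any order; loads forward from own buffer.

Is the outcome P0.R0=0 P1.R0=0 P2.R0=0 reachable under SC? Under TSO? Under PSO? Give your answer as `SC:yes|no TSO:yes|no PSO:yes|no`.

SC:no TSO:yes PSO:yes

outcome vector order: (P0.R0,P1.R0,P2.R0)
SC: 6 outcomes — {0/1/0 0/1/1 1/0/0 1/0/1 1/1/0 1/1/1}
TSO: 8 outcomes — {0/0/0 0/0/1 0/1/0 0/1/1 1/0/0 1/0/1 1/1/0 1/1/1}
PSO: 8 outcomes — {0/0/0 0/0/1 0/1/0 0/1/1 1/0/0 1/0/1 1/1/0 1/1/1}
target 0/0/0 ∈ {TSO,PSO}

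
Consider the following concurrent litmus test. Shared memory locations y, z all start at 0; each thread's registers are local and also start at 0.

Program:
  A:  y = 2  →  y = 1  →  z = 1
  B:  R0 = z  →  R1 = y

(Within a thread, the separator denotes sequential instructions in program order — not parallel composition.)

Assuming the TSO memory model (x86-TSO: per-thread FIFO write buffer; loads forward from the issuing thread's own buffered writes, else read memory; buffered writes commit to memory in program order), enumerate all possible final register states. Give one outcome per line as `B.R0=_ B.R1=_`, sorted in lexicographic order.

B.R0=0 B.R1=0
B.R0=0 B.R1=1
B.R0=0 B.R1=2
B.R0=1 B.R1=1

outcome vector order: (B.R0,B.R1)
|TSO outcomes| = 4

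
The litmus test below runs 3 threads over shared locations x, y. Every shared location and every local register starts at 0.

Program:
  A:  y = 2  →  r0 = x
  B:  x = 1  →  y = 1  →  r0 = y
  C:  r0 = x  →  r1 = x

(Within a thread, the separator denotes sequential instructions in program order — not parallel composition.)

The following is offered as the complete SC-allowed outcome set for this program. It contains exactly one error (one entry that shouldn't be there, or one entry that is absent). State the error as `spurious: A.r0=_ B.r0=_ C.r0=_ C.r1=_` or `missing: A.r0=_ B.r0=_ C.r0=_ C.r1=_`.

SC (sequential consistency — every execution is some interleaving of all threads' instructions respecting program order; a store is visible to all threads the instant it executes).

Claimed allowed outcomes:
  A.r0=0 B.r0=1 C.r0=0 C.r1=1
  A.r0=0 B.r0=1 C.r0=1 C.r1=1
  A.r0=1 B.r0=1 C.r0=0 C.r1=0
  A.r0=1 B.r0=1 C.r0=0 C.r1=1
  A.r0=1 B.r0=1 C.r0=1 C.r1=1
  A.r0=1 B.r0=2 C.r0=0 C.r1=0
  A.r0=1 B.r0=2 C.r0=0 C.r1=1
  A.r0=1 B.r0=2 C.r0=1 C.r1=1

missing: A.r0=0 B.r0=1 C.r0=0 C.r1=0

outcome vector order: (A.r0,B.r0,C.r0,C.r1)
SC (9): (0,1,0,0) (0,1,0,1) (0,1,1,1) (1,1,0,0) (1,1,0,1) (1,1,1,1) (1,2,0,0) (1,2,0,1) (1,2,1,1)
SC∖claimed = {(0,1,0,0)}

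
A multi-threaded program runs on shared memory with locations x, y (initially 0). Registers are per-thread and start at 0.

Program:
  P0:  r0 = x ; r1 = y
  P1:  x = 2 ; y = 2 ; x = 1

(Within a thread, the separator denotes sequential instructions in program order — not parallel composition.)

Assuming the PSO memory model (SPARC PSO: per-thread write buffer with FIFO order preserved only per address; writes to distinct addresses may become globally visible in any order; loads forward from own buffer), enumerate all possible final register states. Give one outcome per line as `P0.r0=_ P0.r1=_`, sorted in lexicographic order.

outcome vector order: (P0.r0,P0.r1)
|PSO outcomes| = 6

P0.r0=0 P0.r1=0
P0.r0=0 P0.r1=2
P0.r0=1 P0.r1=0
P0.r0=1 P0.r1=2
P0.r0=2 P0.r1=0
P0.r0=2 P0.r1=2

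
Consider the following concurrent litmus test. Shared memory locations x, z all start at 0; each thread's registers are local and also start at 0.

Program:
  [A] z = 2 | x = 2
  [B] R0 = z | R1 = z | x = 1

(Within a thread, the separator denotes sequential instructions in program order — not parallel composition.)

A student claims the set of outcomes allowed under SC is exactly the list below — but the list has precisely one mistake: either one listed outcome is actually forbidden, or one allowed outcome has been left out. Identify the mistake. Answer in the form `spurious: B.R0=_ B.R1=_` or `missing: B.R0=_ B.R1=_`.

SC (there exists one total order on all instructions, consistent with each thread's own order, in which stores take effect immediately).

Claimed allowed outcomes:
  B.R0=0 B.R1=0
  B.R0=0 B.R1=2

outcome vector order: (B.R0,B.R1)
SC (3): (0,0); (0,2); (2,2)
SC∖claimed = {(2,2)}

missing: B.R0=2 B.R1=2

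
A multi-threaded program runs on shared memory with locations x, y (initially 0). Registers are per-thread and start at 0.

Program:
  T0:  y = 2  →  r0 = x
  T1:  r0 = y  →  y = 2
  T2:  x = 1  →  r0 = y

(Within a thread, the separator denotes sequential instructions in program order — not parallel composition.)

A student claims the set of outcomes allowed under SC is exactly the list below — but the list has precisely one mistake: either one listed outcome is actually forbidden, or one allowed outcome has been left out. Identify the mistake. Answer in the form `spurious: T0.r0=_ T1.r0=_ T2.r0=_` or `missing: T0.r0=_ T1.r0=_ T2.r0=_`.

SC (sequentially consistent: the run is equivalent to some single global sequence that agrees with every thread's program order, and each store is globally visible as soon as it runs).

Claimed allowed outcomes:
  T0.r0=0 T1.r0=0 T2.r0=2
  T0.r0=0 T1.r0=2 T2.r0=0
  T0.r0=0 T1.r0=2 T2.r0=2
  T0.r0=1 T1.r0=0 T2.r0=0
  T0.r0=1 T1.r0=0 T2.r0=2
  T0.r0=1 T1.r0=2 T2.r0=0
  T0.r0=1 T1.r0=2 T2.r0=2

outcome vector order: (T0.r0,T1.r0,T2.r0)
SC (6): 0/0/2; 0/2/2; 1/0/0; 1/0/2; 1/2/0; 1/2/2
claimed∖SC = {0/2/0}

spurious: T0.r0=0 T1.r0=2 T2.r0=0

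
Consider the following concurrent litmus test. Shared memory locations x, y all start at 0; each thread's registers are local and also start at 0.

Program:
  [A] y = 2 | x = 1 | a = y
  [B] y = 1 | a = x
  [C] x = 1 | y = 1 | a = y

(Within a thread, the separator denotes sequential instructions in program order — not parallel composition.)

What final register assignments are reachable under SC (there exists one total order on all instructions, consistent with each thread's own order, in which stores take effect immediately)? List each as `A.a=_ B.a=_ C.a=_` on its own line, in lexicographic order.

A.a=1 B.a=0 C.a=1
A.a=1 B.a=1 C.a=1
A.a=1 B.a=1 C.a=2
A.a=2 B.a=0 C.a=1
A.a=2 B.a=0 C.a=2
A.a=2 B.a=1 C.a=1
A.a=2 B.a=1 C.a=2

outcome vector order: (A.a,B.a,C.a)
|SC outcomes| = 7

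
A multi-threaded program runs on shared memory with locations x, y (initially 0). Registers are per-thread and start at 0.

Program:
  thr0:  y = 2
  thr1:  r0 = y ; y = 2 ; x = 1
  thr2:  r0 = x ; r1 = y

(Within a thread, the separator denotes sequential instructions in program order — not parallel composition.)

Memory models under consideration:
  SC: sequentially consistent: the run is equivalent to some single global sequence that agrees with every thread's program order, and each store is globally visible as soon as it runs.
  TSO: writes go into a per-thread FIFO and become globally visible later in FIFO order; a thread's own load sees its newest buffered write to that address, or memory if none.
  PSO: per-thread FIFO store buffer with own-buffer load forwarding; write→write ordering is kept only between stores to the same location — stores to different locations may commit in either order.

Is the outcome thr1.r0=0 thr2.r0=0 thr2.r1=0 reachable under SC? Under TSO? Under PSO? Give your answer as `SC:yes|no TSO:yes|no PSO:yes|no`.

SC:yes TSO:yes PSO:yes

outcome vector order: (thr1.r0,thr2.r0,thr2.r1)
SC: 6 outcomes — {<0 0 0>, <0 0 2>, <0 1 2>, <2 0 0>, <2 0 2>, <2 1 2>}
TSO: 6 outcomes — {<0 0 0>, <0 0 2>, <0 1 2>, <2 0 0>, <2 0 2>, <2 1 2>}
PSO: 7 outcomes — {<0 0 0>, <0 0 2>, <0 1 0>, <0 1 2>, <2 0 0>, <2 0 2>, <2 1 2>}
target <0 0 0> ∈ {SC,TSO,PSO}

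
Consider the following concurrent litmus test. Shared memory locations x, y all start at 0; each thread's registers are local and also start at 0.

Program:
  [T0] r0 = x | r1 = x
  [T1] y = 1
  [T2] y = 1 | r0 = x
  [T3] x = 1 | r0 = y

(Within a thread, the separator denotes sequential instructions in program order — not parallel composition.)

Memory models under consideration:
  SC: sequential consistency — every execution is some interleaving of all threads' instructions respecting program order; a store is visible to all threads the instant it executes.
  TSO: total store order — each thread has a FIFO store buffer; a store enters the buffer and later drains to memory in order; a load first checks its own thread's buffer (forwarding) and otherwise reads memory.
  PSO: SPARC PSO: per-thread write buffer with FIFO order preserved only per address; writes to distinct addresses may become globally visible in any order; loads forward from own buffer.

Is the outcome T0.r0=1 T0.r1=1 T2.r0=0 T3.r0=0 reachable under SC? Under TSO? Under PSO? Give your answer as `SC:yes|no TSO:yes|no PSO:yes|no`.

outcome vector order: (T0.r0,T0.r1,T2.r0,T3.r0)
[SC] allowed = {0/0/0/1; 0/0/1/0; 0/0/1/1; 0/1/0/1; 0/1/1/0; 0/1/1/1; 1/1/0/1; 1/1/1/0; 1/1/1/1}
[TSO] allowed = {0/0/0/0; 0/0/0/1; 0/0/1/0; 0/0/1/1; 0/1/0/0; 0/1/0/1; 0/1/1/0; 0/1/1/1; 1/1/0/0; 1/1/0/1; 1/1/1/0; 1/1/1/1}
[PSO] allowed = {0/0/0/0; 0/0/0/1; 0/0/1/0; 0/0/1/1; 0/1/0/0; 0/1/0/1; 0/1/1/0; 0/1/1/1; 1/1/0/0; 1/1/0/1; 1/1/1/0; 1/1/1/1}
target 1/1/0/0 ∈ {TSO,PSO}

SC:no TSO:yes PSO:yes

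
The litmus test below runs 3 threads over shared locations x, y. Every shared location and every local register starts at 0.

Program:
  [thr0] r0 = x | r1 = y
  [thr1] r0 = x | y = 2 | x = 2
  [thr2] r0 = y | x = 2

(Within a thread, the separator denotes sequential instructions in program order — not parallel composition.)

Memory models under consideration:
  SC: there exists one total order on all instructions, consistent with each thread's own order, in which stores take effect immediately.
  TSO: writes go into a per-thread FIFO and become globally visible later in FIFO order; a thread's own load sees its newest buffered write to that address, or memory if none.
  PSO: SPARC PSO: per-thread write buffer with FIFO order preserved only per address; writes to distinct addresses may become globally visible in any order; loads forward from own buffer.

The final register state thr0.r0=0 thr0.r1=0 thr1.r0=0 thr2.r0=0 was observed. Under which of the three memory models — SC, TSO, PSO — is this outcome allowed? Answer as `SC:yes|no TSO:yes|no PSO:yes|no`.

SC:yes TSO:yes PSO:yes

outcome vector order: (thr0.r0,thr0.r1,thr1.r0,thr2.r0)
[SC] allowed = {0/0/0/0; 0/0/0/2; 0/0/2/0; 0/2/0/0; 0/2/0/2; 0/2/2/0; 2/0/0/0; 2/0/2/0; 2/2/0/0; 2/2/0/2; 2/2/2/0}
[TSO] allowed = {0/0/0/0; 0/0/0/2; 0/0/2/0; 0/2/0/0; 0/2/0/2; 0/2/2/0; 2/0/0/0; 2/0/2/0; 2/2/0/0; 2/2/0/2; 2/2/2/0}
[PSO] allowed = {0/0/0/0; 0/0/0/2; 0/0/2/0; 0/2/0/0; 0/2/0/2; 0/2/2/0; 2/0/0/0; 2/0/0/2; 2/0/2/0; 2/2/0/0; 2/2/0/2; 2/2/2/0}
target 0/0/0/0 ∈ {SC,TSO,PSO}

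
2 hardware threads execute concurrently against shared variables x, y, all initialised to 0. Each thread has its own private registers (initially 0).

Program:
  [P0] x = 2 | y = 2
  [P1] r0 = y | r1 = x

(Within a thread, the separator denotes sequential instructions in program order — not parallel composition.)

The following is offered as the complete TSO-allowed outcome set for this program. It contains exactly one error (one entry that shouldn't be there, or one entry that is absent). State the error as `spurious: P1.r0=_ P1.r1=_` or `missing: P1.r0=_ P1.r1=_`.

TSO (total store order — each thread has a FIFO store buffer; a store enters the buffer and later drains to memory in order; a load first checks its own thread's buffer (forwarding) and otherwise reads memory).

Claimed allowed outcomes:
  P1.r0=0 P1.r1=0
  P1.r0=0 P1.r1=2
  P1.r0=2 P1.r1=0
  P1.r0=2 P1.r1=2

spurious: P1.r0=2 P1.r1=0

outcome vector order: (P1.r0,P1.r1)
[TSO] allowed = {0/0; 0/2; 2/2}
claimed∖TSO = {2/0}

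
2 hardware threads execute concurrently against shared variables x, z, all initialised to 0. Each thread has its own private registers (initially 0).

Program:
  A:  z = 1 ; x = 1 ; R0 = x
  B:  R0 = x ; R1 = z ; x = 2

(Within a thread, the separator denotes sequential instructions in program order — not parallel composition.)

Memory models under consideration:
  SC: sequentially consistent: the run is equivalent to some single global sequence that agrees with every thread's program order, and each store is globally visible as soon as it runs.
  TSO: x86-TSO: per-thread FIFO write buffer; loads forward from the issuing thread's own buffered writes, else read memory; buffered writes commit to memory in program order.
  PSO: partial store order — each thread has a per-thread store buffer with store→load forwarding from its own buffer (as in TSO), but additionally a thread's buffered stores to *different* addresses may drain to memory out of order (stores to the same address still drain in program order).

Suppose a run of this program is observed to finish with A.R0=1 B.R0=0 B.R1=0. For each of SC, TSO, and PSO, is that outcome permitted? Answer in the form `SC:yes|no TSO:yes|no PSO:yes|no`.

SC:yes TSO:yes PSO:yes

outcome vector order: (A.R0,B.R0,B.R1)
SC: 6 outcomes — {(1,0,0); (1,0,1); (1,1,1); (2,0,0); (2,0,1); (2,1,1)}
TSO: 6 outcomes — {(1,0,0); (1,0,1); (1,1,1); (2,0,0); (2,0,1); (2,1,1)}
PSO: 8 outcomes — {(1,0,0); (1,0,1); (1,1,0); (1,1,1); (2,0,0); (2,0,1); (2,1,0); (2,1,1)}
target (1,0,0) ∈ {SC,TSO,PSO}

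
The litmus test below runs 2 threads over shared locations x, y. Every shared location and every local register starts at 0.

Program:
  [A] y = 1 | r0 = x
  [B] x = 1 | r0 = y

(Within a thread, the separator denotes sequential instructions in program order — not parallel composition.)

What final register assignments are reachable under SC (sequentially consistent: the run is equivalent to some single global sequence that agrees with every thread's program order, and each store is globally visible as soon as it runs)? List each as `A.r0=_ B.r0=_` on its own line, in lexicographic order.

A.r0=0 B.r0=1
A.r0=1 B.r0=0
A.r0=1 B.r0=1

outcome vector order: (A.r0,B.r0)
|SC outcomes| = 3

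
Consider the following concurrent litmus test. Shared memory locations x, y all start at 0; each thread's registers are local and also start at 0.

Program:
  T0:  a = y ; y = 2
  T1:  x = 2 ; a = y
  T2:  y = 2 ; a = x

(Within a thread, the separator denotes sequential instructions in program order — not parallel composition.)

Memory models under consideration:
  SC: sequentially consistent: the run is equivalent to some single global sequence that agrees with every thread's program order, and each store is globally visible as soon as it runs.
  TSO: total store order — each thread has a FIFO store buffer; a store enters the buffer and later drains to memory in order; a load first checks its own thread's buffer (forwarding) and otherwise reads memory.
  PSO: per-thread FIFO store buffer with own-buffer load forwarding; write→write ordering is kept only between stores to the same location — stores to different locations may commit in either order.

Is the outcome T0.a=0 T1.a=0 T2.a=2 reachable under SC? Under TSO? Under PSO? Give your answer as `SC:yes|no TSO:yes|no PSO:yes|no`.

outcome vector order: (T0.a,T1.a,T2.a)
under SC → 002; 020; 022; 202; 220; 222
under TSO → 000; 002; 020; 022; 200; 202; 220; 222
under PSO → 000; 002; 020; 022; 200; 202; 220; 222
target 002 ∈ {SC,TSO,PSO}

SC:yes TSO:yes PSO:yes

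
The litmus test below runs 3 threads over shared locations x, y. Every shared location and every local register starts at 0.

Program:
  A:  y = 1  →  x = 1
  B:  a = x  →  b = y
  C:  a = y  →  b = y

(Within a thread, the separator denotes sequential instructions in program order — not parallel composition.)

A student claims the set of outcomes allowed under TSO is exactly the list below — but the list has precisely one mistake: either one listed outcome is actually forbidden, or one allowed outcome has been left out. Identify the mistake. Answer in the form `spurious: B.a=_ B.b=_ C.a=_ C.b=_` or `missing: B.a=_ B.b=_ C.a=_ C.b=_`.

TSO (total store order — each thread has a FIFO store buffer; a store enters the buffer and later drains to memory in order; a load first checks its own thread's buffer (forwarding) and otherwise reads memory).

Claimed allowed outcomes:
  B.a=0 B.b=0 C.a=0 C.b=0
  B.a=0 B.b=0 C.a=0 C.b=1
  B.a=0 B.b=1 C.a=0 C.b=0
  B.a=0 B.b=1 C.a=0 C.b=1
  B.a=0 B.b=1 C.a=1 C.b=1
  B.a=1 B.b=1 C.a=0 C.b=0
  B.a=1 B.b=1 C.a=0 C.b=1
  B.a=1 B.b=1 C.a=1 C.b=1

missing: B.a=0 B.b=0 C.a=1 C.b=1

outcome vector order: (B.a,B.b,C.a,C.b)
[TSO] allowed = {<0 0 0 0> <0 0 0 1> <0 0 1 1> <0 1 0 0> <0 1 0 1> <0 1 1 1> <1 1 0 0> <1 1 0 1> <1 1 1 1>}
TSO∖claimed = {<0 0 1 1>}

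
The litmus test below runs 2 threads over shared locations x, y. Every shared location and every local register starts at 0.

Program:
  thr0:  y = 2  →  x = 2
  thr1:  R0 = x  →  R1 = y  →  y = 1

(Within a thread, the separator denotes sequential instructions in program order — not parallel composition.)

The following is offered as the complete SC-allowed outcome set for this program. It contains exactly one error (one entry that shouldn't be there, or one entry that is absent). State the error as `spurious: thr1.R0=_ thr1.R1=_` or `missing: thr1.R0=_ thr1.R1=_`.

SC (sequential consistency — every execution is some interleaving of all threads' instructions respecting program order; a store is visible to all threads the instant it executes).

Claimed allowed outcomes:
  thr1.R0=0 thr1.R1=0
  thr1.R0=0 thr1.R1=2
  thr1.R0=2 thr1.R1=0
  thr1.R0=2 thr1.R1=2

spurious: thr1.R0=2 thr1.R1=0

outcome vector order: (thr1.R0,thr1.R1)
[SC] allowed = {(0,0), (0,2), (2,2)}
claimed∖SC = {(2,0)}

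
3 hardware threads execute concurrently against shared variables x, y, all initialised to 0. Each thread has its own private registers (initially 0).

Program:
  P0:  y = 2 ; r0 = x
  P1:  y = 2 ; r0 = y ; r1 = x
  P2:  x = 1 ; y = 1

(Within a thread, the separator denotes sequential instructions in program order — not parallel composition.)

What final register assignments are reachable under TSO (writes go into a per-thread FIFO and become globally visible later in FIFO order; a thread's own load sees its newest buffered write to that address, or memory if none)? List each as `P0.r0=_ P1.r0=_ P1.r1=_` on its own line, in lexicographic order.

outcome vector order: (P0.r0,P1.r0,P1.r1)
|TSO outcomes| = 6

P0.r0=0 P1.r0=1 P1.r1=1
P0.r0=0 P1.r0=2 P1.r1=0
P0.r0=0 P1.r0=2 P1.r1=1
P0.r0=1 P1.r0=1 P1.r1=1
P0.r0=1 P1.r0=2 P1.r1=0
P0.r0=1 P1.r0=2 P1.r1=1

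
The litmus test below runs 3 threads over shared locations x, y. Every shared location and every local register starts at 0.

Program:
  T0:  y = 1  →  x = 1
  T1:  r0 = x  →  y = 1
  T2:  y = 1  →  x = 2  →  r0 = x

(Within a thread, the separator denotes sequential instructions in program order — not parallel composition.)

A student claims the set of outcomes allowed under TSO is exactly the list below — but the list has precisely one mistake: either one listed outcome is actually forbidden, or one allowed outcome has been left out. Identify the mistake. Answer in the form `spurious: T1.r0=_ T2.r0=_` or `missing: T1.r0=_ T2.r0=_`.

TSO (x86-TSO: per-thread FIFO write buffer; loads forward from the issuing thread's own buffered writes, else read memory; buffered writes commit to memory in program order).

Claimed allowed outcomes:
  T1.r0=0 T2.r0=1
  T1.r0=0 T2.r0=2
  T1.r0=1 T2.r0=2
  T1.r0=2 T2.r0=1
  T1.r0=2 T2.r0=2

outcome vector order: (T1.r0,T2.r0)
TSO: 6 outcomes — {01 02 11 12 21 22}
TSO∖claimed = {11}

missing: T1.r0=1 T2.r0=1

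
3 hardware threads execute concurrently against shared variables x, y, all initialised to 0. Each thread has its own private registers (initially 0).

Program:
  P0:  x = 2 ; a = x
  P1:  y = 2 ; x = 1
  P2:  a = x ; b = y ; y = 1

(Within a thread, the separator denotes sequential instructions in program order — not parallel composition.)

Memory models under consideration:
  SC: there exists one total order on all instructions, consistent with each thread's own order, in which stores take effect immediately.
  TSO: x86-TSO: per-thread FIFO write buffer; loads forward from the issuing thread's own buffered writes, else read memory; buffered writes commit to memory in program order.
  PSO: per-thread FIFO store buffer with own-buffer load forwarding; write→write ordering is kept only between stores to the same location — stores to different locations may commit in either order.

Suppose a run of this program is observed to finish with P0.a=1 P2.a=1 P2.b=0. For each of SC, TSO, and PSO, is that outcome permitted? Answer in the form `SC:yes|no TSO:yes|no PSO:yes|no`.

SC:no TSO:no PSO:yes

outcome vector order: (P0.a,P2.a,P2.b)
[SC] allowed = {1/0/0 1/0/2 1/1/2 1/2/0 1/2/2 2/0/0 2/0/2 2/1/2 2/2/0 2/2/2}
[TSO] allowed = {1/0/0 1/0/2 1/1/2 1/2/0 1/2/2 2/0/0 2/0/2 2/1/2 2/2/0 2/2/2}
[PSO] allowed = {1/0/0 1/0/2 1/1/0 1/1/2 1/2/0 1/2/2 2/0/0 2/0/2 2/1/0 2/1/2 2/2/0 2/2/2}
target 1/1/0 ∈ {PSO}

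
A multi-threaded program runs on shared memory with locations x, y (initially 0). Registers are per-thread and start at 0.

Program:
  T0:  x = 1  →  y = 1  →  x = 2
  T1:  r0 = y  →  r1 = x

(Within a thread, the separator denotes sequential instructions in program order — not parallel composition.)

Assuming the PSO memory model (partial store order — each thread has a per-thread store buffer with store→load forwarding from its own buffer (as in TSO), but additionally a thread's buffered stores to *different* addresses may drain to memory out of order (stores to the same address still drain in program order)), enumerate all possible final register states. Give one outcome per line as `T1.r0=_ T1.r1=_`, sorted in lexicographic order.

T1.r0=0 T1.r1=0
T1.r0=0 T1.r1=1
T1.r0=0 T1.r1=2
T1.r0=1 T1.r1=0
T1.r0=1 T1.r1=1
T1.r0=1 T1.r1=2

outcome vector order: (T1.r0,T1.r1)
|PSO outcomes| = 6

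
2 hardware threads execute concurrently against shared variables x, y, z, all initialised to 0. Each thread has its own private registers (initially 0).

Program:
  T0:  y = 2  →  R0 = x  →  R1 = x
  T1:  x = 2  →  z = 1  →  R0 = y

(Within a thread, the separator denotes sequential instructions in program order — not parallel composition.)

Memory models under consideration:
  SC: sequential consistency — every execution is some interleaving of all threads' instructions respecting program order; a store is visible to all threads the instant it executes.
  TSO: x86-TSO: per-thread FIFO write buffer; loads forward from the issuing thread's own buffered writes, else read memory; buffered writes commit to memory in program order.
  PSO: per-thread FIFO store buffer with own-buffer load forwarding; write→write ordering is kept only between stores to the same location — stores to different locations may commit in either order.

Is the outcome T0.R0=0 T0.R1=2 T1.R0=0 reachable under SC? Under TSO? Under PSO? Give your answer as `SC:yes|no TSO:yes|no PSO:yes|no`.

outcome vector order: (T0.R0,T0.R1,T1.R0)
[SC] allowed = {0/0/2; 0/2/2; 2/2/0; 2/2/2}
[TSO] allowed = {0/0/0; 0/0/2; 0/2/0; 0/2/2; 2/2/0; 2/2/2}
[PSO] allowed = {0/0/0; 0/0/2; 0/2/0; 0/2/2; 2/2/0; 2/2/2}
target 0/2/0 ∈ {TSO,PSO}

SC:no TSO:yes PSO:yes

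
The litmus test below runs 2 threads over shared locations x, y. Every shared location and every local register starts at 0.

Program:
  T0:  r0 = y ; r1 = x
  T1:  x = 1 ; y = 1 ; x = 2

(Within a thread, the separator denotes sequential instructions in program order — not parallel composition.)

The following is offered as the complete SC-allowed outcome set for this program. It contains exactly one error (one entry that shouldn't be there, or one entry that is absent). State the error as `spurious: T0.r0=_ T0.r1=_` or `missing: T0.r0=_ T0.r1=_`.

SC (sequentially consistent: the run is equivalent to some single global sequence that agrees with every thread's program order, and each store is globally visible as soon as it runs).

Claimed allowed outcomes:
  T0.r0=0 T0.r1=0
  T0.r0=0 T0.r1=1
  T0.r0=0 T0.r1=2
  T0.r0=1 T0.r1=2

outcome vector order: (T0.r0,T0.r1)
SC (5): (0,0), (0,1), (0,2), (1,1), (1,2)
SC∖claimed = {(1,1)}

missing: T0.r0=1 T0.r1=1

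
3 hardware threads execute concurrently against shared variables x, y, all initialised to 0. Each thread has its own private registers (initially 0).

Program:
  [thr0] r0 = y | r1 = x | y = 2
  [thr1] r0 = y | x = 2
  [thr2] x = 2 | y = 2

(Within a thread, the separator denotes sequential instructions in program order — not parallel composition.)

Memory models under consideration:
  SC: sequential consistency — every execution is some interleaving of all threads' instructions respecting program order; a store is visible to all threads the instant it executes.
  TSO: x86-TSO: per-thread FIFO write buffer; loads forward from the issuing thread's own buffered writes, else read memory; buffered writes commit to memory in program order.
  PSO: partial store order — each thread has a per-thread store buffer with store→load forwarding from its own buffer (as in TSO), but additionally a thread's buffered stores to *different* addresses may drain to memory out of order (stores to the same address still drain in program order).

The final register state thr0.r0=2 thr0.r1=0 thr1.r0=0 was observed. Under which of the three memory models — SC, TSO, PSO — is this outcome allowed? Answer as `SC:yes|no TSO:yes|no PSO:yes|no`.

SC:no TSO:no PSO:yes

outcome vector order: (thr0.r0,thr0.r1,thr1.r0)
SC: 6 outcomes — {(0,0,0), (0,0,2), (0,2,0), (0,2,2), (2,2,0), (2,2,2)}
TSO: 6 outcomes — {(0,0,0), (0,0,2), (0,2,0), (0,2,2), (2,2,0), (2,2,2)}
PSO: 8 outcomes — {(0,0,0), (0,0,2), (0,2,0), (0,2,2), (2,0,0), (2,0,2), (2,2,0), (2,2,2)}
target (2,0,0) ∈ {PSO}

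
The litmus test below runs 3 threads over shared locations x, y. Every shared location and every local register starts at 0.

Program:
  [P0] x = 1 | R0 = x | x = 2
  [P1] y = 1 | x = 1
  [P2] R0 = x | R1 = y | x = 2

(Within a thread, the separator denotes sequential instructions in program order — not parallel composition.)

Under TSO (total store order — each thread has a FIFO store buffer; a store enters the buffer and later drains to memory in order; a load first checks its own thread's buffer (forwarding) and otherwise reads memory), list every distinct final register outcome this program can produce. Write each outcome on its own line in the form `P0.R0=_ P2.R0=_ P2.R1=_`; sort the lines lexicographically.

P0.R0=1 P2.R0=0 P2.R1=0
P0.R0=1 P2.R0=0 P2.R1=1
P0.R0=1 P2.R0=1 P2.R1=0
P0.R0=1 P2.R0=1 P2.R1=1
P0.R0=1 P2.R0=2 P2.R1=0
P0.R0=1 P2.R0=2 P2.R1=1
P0.R0=2 P2.R0=0 P2.R1=0
P0.R0=2 P2.R0=0 P2.R1=1
P0.R0=2 P2.R0=1 P2.R1=0
P0.R0=2 P2.R0=1 P2.R1=1

outcome vector order: (P0.R0,P2.R0,P2.R1)
|TSO outcomes| = 10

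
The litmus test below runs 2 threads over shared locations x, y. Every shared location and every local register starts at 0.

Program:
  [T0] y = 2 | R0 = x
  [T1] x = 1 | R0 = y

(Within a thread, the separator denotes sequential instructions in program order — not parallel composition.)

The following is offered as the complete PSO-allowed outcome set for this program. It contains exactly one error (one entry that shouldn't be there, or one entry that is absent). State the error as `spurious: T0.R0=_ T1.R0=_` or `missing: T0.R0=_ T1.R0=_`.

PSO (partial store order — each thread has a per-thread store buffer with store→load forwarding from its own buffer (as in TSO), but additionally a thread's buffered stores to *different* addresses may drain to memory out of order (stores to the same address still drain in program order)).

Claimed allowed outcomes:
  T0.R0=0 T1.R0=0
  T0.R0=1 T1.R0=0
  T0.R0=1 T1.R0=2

missing: T0.R0=0 T1.R0=2

outcome vector order: (T0.R0,T1.R0)
under PSO → 0/0, 0/2, 1/0, 1/2
PSO∖claimed = {0/2}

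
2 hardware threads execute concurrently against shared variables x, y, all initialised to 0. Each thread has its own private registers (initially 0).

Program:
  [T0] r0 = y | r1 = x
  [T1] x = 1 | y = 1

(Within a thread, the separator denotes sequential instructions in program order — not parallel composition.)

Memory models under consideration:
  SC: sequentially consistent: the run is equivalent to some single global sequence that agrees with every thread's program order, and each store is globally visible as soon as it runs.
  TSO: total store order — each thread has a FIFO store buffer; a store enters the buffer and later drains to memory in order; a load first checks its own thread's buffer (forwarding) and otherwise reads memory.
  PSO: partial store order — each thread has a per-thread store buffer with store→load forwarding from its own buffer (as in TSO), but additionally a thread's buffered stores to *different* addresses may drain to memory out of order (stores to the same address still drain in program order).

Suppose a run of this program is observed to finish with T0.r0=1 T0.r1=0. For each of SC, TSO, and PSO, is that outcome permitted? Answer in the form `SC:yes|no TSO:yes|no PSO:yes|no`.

outcome vector order: (T0.r0,T0.r1)
SC (3): <0 0> <0 1> <1 1>
TSO (3): <0 0> <0 1> <1 1>
PSO (4): <0 0> <0 1> <1 0> <1 1>
target <1 0> ∈ {PSO}

SC:no TSO:no PSO:yes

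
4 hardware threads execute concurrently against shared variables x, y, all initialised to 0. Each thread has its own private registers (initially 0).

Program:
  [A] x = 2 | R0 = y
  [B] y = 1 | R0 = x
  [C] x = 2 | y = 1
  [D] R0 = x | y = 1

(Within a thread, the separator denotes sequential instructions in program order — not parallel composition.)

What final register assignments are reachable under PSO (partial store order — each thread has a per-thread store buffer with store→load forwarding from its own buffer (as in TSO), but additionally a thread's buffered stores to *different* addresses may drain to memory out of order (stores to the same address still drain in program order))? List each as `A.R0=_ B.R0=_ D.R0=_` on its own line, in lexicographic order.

outcome vector order: (A.R0,B.R0,D.R0)
|PSO outcomes| = 8

A.R0=0 B.R0=0 D.R0=0
A.R0=0 B.R0=0 D.R0=2
A.R0=0 B.R0=2 D.R0=0
A.R0=0 B.R0=2 D.R0=2
A.R0=1 B.R0=0 D.R0=0
A.R0=1 B.R0=0 D.R0=2
A.R0=1 B.R0=2 D.R0=0
A.R0=1 B.R0=2 D.R0=2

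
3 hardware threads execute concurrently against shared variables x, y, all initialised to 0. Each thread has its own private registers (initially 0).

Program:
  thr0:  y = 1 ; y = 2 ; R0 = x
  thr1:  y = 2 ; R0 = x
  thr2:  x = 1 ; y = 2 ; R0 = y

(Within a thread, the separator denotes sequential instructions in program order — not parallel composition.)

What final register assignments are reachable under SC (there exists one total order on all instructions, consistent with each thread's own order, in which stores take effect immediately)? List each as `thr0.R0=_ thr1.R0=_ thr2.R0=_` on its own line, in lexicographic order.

outcome vector order: (thr0.R0,thr1.R0,thr2.R0)
|SC outcomes| = 6

thr0.R0=0 thr1.R0=0 thr2.R0=2
thr0.R0=0 thr1.R0=1 thr2.R0=2
thr0.R0=1 thr1.R0=0 thr2.R0=1
thr0.R0=1 thr1.R0=0 thr2.R0=2
thr0.R0=1 thr1.R0=1 thr2.R0=1
thr0.R0=1 thr1.R0=1 thr2.R0=2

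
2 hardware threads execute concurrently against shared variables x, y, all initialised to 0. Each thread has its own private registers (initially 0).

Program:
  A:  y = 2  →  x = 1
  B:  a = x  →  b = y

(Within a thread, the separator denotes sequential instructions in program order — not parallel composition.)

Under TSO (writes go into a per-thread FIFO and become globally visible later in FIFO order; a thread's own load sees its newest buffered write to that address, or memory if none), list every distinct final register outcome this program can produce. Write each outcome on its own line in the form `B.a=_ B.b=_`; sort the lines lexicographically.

outcome vector order: (B.a,B.b)
|TSO outcomes| = 3

B.a=0 B.b=0
B.a=0 B.b=2
B.a=1 B.b=2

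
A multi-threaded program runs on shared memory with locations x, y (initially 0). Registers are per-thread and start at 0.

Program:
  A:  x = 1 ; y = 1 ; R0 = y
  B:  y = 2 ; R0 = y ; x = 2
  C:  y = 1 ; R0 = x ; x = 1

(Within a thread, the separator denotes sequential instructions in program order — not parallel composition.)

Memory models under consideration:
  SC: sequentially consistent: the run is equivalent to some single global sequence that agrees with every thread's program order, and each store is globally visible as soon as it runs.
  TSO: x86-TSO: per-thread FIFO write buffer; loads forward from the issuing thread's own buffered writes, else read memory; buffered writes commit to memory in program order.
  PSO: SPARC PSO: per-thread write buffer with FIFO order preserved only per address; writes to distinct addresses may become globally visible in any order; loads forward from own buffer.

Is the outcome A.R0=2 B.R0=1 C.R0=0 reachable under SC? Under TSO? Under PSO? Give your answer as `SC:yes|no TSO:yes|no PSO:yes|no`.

outcome vector order: (A.R0,B.R0,C.R0)
[SC] allowed = {(1,1,0) (1,1,1) (1,1,2) (1,2,0) (1,2,1) (1,2,2) (2,1,1) (2,1,2) (2,2,0) (2,2,1) (2,2,2)}
[TSO] allowed = {(1,1,0) (1,1,1) (1,1,2) (1,2,0) (1,2,1) (1,2,2) (2,1,0) (2,1,1) (2,1,2) (2,2,0) (2,2,1) (2,2,2)}
[PSO] allowed = {(1,1,0) (1,1,1) (1,1,2) (1,2,0) (1,2,1) (1,2,2) (2,1,0) (2,1,1) (2,1,2) (2,2,0) (2,2,1) (2,2,2)}
target (2,1,0) ∈ {TSO,PSO}

SC:no TSO:yes PSO:yes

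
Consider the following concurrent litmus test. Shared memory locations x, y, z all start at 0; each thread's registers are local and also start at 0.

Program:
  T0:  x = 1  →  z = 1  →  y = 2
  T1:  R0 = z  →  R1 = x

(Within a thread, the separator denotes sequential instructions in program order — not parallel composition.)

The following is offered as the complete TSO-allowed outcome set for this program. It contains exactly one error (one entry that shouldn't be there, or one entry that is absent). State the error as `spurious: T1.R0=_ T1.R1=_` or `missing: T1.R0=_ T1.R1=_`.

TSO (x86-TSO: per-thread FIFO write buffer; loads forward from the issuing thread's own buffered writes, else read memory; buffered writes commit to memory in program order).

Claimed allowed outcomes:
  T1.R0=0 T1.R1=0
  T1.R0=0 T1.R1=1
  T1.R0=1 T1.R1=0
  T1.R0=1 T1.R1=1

spurious: T1.R0=1 T1.R1=0

outcome vector order: (T1.R0,T1.R1)
TSO: 3 outcomes — {00, 01, 11}
claimed∖TSO = {10}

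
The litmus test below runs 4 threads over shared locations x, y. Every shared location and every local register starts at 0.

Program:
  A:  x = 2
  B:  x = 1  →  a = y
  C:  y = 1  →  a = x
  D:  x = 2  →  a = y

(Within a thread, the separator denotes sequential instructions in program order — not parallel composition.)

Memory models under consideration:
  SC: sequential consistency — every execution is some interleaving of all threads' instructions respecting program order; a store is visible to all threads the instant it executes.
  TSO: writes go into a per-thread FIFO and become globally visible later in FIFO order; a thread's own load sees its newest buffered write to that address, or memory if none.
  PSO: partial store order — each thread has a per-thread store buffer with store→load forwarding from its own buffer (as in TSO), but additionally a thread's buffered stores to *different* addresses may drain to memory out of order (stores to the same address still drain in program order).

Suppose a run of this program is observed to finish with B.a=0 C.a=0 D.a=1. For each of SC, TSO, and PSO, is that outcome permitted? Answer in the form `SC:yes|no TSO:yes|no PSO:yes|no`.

SC:no TSO:yes PSO:yes

outcome vector order: (B.a,C.a,D.a)
[SC] allowed = {010 011 020 021 101 110 111 120 121}
[TSO] allowed = {000 001 010 011 020 021 100 101 110 111 120 121}
[PSO] allowed = {000 001 010 011 020 021 100 101 110 111 120 121}
target 001 ∈ {TSO,PSO}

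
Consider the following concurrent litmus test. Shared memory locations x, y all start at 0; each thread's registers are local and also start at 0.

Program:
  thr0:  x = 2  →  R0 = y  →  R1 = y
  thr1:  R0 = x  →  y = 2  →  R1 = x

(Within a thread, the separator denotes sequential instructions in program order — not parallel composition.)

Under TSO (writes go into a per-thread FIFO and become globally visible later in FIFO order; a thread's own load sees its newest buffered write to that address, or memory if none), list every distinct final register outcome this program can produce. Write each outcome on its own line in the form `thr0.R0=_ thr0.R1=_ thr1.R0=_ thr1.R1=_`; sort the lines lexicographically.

thr0.R0=0 thr0.R1=0 thr1.R0=0 thr1.R1=0
thr0.R0=0 thr0.R1=0 thr1.R0=0 thr1.R1=2
thr0.R0=0 thr0.R1=0 thr1.R0=2 thr1.R1=2
thr0.R0=0 thr0.R1=2 thr1.R0=0 thr1.R1=0
thr0.R0=0 thr0.R1=2 thr1.R0=0 thr1.R1=2
thr0.R0=0 thr0.R1=2 thr1.R0=2 thr1.R1=2
thr0.R0=2 thr0.R1=2 thr1.R0=0 thr1.R1=0
thr0.R0=2 thr0.R1=2 thr1.R0=0 thr1.R1=2
thr0.R0=2 thr0.R1=2 thr1.R0=2 thr1.R1=2

outcome vector order: (thr0.R0,thr0.R1,thr1.R0,thr1.R1)
|TSO outcomes| = 9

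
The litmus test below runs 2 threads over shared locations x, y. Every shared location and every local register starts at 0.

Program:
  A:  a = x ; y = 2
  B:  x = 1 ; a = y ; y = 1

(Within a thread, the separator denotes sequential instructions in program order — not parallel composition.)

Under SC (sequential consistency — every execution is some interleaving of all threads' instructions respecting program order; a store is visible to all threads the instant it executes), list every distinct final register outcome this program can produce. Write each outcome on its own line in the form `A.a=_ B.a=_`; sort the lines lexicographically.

outcome vector order: (A.a,B.a)
|SC outcomes| = 4

A.a=0 B.a=0
A.a=0 B.a=2
A.a=1 B.a=0
A.a=1 B.a=2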